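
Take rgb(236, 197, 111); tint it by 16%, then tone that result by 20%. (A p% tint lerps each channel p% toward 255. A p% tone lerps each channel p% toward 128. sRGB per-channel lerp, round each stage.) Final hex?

Lerp each channel 16% toward 255:
  R: 236 + 0.16×(255−236) = 236 + 3.04 = 239.04 → 239
  G: 197 + 9.28 = 206.28 → 206
  B: 111 + 23.04 = 134.04 → 134
After the tint: rgb(239, 206, 134) = #efce86.
A 20% tone moves each channel 20% toward 128:
  R: 239 + 0.2×(128−239) = 239 − 22.2 = 216.8 → 217
  G: 206 + 0.2×(128−206) = 206 − 15.6 = 190.4 → 190
  B: 134 + 0.2×(128−134) = 134 − 1.2 = 132.8 → 133
rgb(217, 190, 133) = #d9be85.

#d9be85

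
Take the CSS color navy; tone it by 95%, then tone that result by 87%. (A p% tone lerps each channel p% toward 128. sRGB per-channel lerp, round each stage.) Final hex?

#7F7F80

CSS navy is rgb(0, 0, 128).
Per channel, c → c + 0.95(128 − c):
  R: 0 + 0.95×(128−0) = 0 + 121.6 = 121.6 → 122
  G: 0 + 121.6 = 121.6 → 122
  B: 128 + 0 = 128 → 128
After the tone: rgb(122, 122, 128) = #7A7A80.
An 87% tone moves each channel 87% toward 128:
  R: 122 + 0.87×(128−122) = 122 + 5.22 = 127.22 → 127
  G: 122 + 0.87×(128−122) = 122 + 5.22 = 127.22 → 127
  B: 128 + 0.87×(128−128) = 128 + 0 = 128 → 128
rgb(127, 127, 128) = #7F7F80.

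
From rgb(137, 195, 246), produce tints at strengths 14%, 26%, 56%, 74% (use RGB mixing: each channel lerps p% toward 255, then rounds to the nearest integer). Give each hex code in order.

#9acbf7, #a8d3f8, #cbe5fb, #e0effd

14%: (137 + 16.52 = 153.52→154, 195 + 8.4 = 203.4→203, 246 + 1.26 = 247.26→247) → #9acbf7
26%: (137 + 30.68 = 167.68→168, 195 + 15.6 = 210.6→211, 246 + 2.34 = 248.34→248) → #a8d3f8
56%: (137 + 66.08 = 203.08→203, 195 + 33.6 = 228.6→229, 246 + 5.04 = 251.04→251) → #cbe5fb
74%: (137 + 87.32 = 224.32→224, 195 + 44.4 = 239.4→239, 246 + 6.66 = 252.66→253) → #e0effd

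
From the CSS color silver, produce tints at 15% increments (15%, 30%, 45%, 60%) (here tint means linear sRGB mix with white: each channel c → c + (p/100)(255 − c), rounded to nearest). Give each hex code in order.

#C9C9C9, #D3D3D3, #DCDCDC, #E6E6E6

CSS silver is rgb(192, 192, 192).
15%: (192 + 9.45 = 201.45→201, 192 + 9.45 = 201.45→201, 192 + 9.45 = 201.45→201) → #C9C9C9
30%: (192 + 18.9 = 210.9→211, 192 + 18.9 = 210.9→211, 192 + 18.9 = 210.9→211) → #D3D3D3
45%: (192 + 28.35 = 220.35→220, 192 + 28.35 = 220.35→220, 192 + 28.35 = 220.35→220) → #DCDCDC
60%: (192 + 37.8 = 229.8→230, 192 + 37.8 = 229.8→230, 192 + 37.8 = 229.8→230) → #E6E6E6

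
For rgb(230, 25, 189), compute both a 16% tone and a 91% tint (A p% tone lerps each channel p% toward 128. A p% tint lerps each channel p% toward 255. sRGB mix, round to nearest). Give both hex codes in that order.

#D629B3, #FDEAF9

16% tone:
  R: 230 + 0.16×(128−230) = 230 − 16.32 = 213.68 → 214
  G: 25 + 0.16×(128−25) = 25 + 16.48 = 41.48 → 41
  B: 189 + 0.16×(128−189) = 189 − 9.76 = 179.24 → 179
  → #D629B3
91% tint:
  R: 230 + 0.91×(255−230) = 230 + 22.75 = 252.75 → 253
  G: 25 + 209.3 = 234.3 → 234
  B: 189 + 0.91×(255−189) = 189 + 60.06 = 249.06 → 249
  → #FDEAF9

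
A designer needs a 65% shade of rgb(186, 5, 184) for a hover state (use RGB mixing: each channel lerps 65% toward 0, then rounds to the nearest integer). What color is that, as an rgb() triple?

A 65% shade moves each channel 65% toward 0:
  R: 186 − 120.9 = 65.1 → 65
  G: 5 − 3.25 = 1.75 → 2
  B: 184 − 119.6 = 64.4 → 64

rgb(65, 2, 64)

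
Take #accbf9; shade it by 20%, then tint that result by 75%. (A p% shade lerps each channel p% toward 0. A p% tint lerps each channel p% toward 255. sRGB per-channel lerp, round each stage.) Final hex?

#accbf9 is rgb(172, 203, 249).
Per channel, c → c + 0.2(0 − c):
  R: 172 + 0.2×(0−172) = 172 − 34.4 = 137.6 → 138
  G: 203 + 0.2×(0−203) = 203 − 40.6 = 162.4 → 162
  B: 249 − 49.8 = 199.2 → 199
After the shade: rgb(138, 162, 199) = #8aa2c7.
Per channel, c → c + 0.75(255 − c):
  R: 138 + 0.75×(255−138) = 138 + 87.75 = 225.75 → 226
  G: 162 + 69.75 = 231.75 → 232
  B: 199 + 0.75×(255−199) = 199 + 42 = 241 → 241
rgb(226, 232, 241) = #e2e8f1.

#e2e8f1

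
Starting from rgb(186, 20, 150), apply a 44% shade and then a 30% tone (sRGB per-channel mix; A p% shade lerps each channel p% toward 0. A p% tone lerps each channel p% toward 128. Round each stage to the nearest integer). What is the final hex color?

#6F2E61

Lerp each channel 44% toward 0:
  R: 186 − 81.84 = 104.16 → 104
  G: 20 − 8.8 = 11.2 → 11
  B: 150 + 0.44×(0−150) = 150 − 66 = 84 → 84
After the shade: rgb(104, 11, 84) = #680B54.
A 30% tone moves each channel 30% toward 128:
  R: 104 + 7.2 = 111.2 → 111
  G: 11 + 35.1 = 46.1 → 46
  B: 84 + 13.2 = 97.2 → 97
rgb(111, 46, 97) = #6F2E61.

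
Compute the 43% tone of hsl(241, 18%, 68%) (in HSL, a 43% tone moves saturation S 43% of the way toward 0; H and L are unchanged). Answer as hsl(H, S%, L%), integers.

S moves 43% from 18 toward 0: 18 − 7.74 = 10.26 → 10.
H and L are unchanged.

hsl(241, 10%, 68%)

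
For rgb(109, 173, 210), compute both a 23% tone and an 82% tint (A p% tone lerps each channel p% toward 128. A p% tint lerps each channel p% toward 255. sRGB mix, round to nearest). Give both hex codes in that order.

23% tone:
  R: 109 + 0.23×(128−109) = 109 + 4.37 = 113.37 → 113
  G: 173 + 0.23×(128−173) = 173 − 10.35 = 162.65 → 163
  B: 210 + 0.23×(128−210) = 210 − 18.86 = 191.14 → 191
  → #71A3BF
82% tint:
  R: 109 + 0.82×(255−109) = 109 + 119.72 = 228.72 → 229
  G: 173 + 67.24 = 240.24 → 240
  B: 210 + 0.82×(255−210) = 210 + 36.9 = 246.9 → 247
  → #E5F0F7

#71A3BF, #E5F0F7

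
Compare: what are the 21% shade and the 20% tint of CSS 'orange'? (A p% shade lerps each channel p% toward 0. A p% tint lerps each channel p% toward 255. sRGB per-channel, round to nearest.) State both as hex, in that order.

#C98200, #FFB733

CSS orange is rgb(255, 165, 0).
21% shade:
  R: 255 + 0.21×(0−255) = 255 − 53.55 = 201.45 → 201
  G: 165 + 0.21×(0−165) = 165 − 34.65 = 130.35 → 130
  B: 0 + 0 = 0 → 0
  → #C98200
20% tint:
  R: 255 + 0.2×(255−255) = 255 + 0 = 255 → 255
  G: 165 + 0.2×(255−165) = 165 + 18 = 183 → 183
  B: 0 + 0.2×(255−0) = 0 + 51 = 51 → 51
  → #FFB733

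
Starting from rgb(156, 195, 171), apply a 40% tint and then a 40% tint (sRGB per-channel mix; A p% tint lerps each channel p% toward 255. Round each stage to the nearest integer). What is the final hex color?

#dce9e1

Lerp each channel 40% toward 255:
  R: 156 + 0.4×(255−156) = 156 + 39.6 = 195.6 → 196
  G: 195 + 0.4×(255−195) = 195 + 24 = 219 → 219
  B: 171 + 33.6 = 204.6 → 205
After the tint: rgb(196, 219, 205) = #c4dbcd.
Per channel, c → c + 0.4(255 − c):
  R: 196 + 0.4×(255−196) = 196 + 23.6 = 219.6 → 220
  G: 219 + 0.4×(255−219) = 219 + 14.4 = 233.4 → 233
  B: 205 + 0.4×(255−205) = 205 + 20 = 225 → 225
rgb(220, 233, 225) = #dce9e1.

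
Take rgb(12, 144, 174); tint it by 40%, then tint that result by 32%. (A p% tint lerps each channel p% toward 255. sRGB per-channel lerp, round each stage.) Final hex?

Per channel, c → c + 0.4(255 − c):
  R: 12 + 97.2 = 109.2 → 109
  G: 144 + 44.4 = 188.4 → 188
  B: 174 + 32.4 = 206.4 → 206
After the tint: rgb(109, 188, 206) = #6DBCCE.
A 32% tint moves each channel 32% toward 255:
  R: 109 + 46.72 = 155.72 → 156
  G: 188 + 21.44 = 209.44 → 209
  B: 206 + 0.32×(255−206) = 206 + 15.68 = 221.68 → 222
rgb(156, 209, 222) = #9CD1DE.

#9CD1DE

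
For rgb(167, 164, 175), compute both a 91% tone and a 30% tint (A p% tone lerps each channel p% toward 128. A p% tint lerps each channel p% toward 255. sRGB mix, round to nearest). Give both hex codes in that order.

#848384, #C1BFC7

91% tone:
  R: 167 + 0.91×(128−167) = 167 − 35.49 = 131.51 → 132
  G: 164 − 32.76 = 131.24 → 131
  B: 175 + 0.91×(128−175) = 175 − 42.77 = 132.23 → 132
  → #848384
30% tint:
  R: 167 + 26.4 = 193.4 → 193
  G: 164 + 27.3 = 191.3 → 191
  B: 175 + 0.3×(255−175) = 175 + 24 = 199 → 199
  → #C1BFC7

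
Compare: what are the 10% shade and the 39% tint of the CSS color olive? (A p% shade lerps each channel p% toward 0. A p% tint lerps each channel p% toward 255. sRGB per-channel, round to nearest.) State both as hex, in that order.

#737300, #B2B263

CSS olive is rgb(128, 128, 0).
10% shade:
  R: 128 + 0.1×(0−128) = 128 − 12.8 = 115.2 → 115
  G: 128 + 0.1×(0−128) = 128 − 12.8 = 115.2 → 115
  B: 0 + 0.1×(0−0) = 0 + 0 = 0 → 0
  → #737300
39% tint:
  R: 128 + 0.39×(255−128) = 128 + 49.53 = 177.53 → 178
  G: 128 + 49.53 = 177.53 → 178
  B: 0 + 99.45 = 99.45 → 99
  → #B2B263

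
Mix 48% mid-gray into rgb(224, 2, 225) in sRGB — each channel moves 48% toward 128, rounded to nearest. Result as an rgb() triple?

Per channel, c → c + 0.48(128 − c):
  R: 224 + 0.48×(128−224) = 224 − 46.08 = 177.92 → 178
  G: 2 + 0.48×(128−2) = 2 + 60.48 = 62.48 → 62
  B: 225 + 0.48×(128−225) = 225 − 46.56 = 178.44 → 178

rgb(178, 62, 178)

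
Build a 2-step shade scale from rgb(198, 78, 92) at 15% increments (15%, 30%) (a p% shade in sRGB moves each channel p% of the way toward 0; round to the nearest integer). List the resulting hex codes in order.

15%: (198 − 29.7 = 168.3→168, 78 − 11.7 = 66.3→66, 92 − 13.8 = 78.2→78) → #a8424e
30%: (198 − 59.4 = 138.6→139, 78 − 23.4 = 54.6→55, 92 − 27.6 = 64.4→64) → #8b3740

#a8424e, #8b3740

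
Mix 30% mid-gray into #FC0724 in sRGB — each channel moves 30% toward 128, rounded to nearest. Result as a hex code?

#D72B40

#FC0724 is rgb(252, 7, 36).
A 30% tone moves each channel 30% toward 128:
  R: 252 − 37.2 = 214.8 → 215
  G: 7 + 36.3 = 43.3 → 43
  B: 36 + 0.3×(128−36) = 36 + 27.6 = 63.6 → 64
rgb(215, 43, 64) = #D72B40.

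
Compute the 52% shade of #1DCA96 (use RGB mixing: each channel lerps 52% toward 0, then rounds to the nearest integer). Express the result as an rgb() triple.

rgb(14, 97, 72)

#1DCA96 is rgb(29, 202, 150).
Lerp each channel 52% toward 0:
  R: 29 − 15.08 = 13.92 → 14
  G: 202 + 0.52×(0−202) = 202 − 105.04 = 96.96 → 97
  B: 150 + 0.52×(0−150) = 150 − 78 = 72 → 72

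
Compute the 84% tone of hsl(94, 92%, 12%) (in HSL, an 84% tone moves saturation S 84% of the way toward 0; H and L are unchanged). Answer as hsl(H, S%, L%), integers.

hsl(94, 15%, 12%)

S moves 84% from 92 toward 0: 92 − 77.28 = 14.72 → 15.
H and L are unchanged.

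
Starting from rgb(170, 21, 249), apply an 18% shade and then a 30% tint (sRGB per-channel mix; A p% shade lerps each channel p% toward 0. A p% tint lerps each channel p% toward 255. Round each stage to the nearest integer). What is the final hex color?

#AE58DB

Lerp each channel 18% toward 0:
  R: 170 − 30.6 = 139.4 → 139
  G: 21 + 0.18×(0−21) = 21 − 3.78 = 17.22 → 17
  B: 249 − 44.82 = 204.18 → 204
After the shade: rgb(139, 17, 204) = #8B11CC.
A 30% tint moves each channel 30% toward 255:
  R: 139 + 0.3×(255−139) = 139 + 34.8 = 173.8 → 174
  G: 17 + 0.3×(255−17) = 17 + 71.4 = 88.4 → 88
  B: 204 + 0.3×(255−204) = 204 + 15.3 = 219.3 → 219
rgb(174, 88, 219) = #AE58DB.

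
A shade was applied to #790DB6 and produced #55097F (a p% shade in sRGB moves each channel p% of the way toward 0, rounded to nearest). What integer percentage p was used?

30%

#790DB6 is rgb(121, 13, 182); #55097F is rgb(85, 9, 127).
On the B channel (widest range): 127 ≈ 182 + (p/100)(0 − 182), so p ≈ 100×(127 − 182)/(0 − 182) = -5500/-182 = 30.22.
p = 30 reproduces all three channels after rounding.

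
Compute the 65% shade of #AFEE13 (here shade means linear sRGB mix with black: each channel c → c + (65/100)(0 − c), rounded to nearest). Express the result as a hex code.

#AFEE13 is rgb(175, 238, 19).
A 65% shade moves each channel 65% toward 0:
  R: 175 + 0.65×(0−175) = 175 − 113.75 = 61.25 → 61
  G: 238 + 0.65×(0−238) = 238 − 154.7 = 83.3 → 83
  B: 19 + 0.65×(0−19) = 19 − 12.35 = 6.65 → 7
rgb(61, 83, 7) = #3D5307.

#3D5307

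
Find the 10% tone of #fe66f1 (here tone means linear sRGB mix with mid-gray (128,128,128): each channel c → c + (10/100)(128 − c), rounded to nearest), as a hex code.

#f169e6

#fe66f1 is rgb(254, 102, 241).
A 10% tone moves each channel 10% toward 128:
  R: 254 + 0.1×(128−254) = 254 − 12.6 = 241.4 → 241
  G: 102 + 2.6 = 104.6 → 105
  B: 241 + 0.1×(128−241) = 241 − 11.3 = 229.7 → 230
rgb(241, 105, 230) = #f169e6.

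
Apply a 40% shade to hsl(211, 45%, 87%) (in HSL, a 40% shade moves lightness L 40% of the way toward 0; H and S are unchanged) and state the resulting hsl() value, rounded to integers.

hsl(211, 45%, 52%)

L moves 40% from 87 toward 0: 87 − 34.8 = 52.2 → 52.
H and S are unchanged.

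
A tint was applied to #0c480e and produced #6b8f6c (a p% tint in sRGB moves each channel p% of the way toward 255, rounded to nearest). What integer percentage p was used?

#0c480e is rgb(12, 72, 14); #6b8f6c is rgb(107, 143, 108).
On the R channel (widest range): 107 ≈ 12 + (p/100)(255 − 12), so p ≈ 100×(107 − 12)/(255 − 12) = 9500/243 = 39.09.
p = 39 reproduces all three channels after rounding.

39%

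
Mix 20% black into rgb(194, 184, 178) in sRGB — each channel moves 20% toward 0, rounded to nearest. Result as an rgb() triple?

Per channel, c → c + 0.2(0 − c):
  R: 194 + 0.2×(0−194) = 194 − 38.8 = 155.2 → 155
  G: 184 − 36.8 = 147.2 → 147
  B: 178 + 0.2×(0−178) = 178 − 35.6 = 142.4 → 142

rgb(155, 147, 142)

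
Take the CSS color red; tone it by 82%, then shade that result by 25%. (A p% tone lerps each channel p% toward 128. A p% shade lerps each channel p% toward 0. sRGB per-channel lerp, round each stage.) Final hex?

#714F4F

CSS red is rgb(255, 0, 0).
Per channel, c → c + 0.82(128 − c):
  R: 255 + 0.82×(128−255) = 255 − 104.14 = 150.86 → 151
  G: 0 + 0.82×(128−0) = 0 + 104.96 = 104.96 → 105
  B: 0 + 104.96 = 104.96 → 105
After the tone: rgb(151, 105, 105) = #976969.
A 25% shade moves each channel 25% toward 0:
  R: 151 − 37.75 = 113.25 → 113
  G: 105 − 26.25 = 78.75 → 79
  B: 105 + 0.25×(0−105) = 105 − 26.25 = 78.75 → 79
rgb(113, 79, 79) = #714F4F.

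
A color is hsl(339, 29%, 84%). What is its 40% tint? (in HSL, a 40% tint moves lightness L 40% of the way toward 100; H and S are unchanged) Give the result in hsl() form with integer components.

L moves 40% from 84 toward 100: 84 + 6.4 = 90.4 → 90.
H and S are unchanged.

hsl(339, 29%, 90%)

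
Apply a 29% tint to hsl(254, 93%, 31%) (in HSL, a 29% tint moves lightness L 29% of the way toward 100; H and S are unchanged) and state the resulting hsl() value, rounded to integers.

hsl(254, 93%, 51%)

L moves 29% from 31 toward 100: 31 + 20.01 = 51.01 → 51.
H and S are unchanged.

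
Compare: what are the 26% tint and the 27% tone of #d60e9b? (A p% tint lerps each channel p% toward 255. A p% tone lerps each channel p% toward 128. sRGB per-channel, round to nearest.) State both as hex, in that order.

#e14db5, #bf2d94

#d60e9b is rgb(214, 14, 155).
26% tint:
  R: 214 + 0.26×(255−214) = 214 + 10.66 = 224.66 → 225
  G: 14 + 0.26×(255−14) = 14 + 62.66 = 76.66 → 77
  B: 155 + 0.26×(255−155) = 155 + 26 = 181 → 181
  → #e14db5
27% tone:
  R: 214 + 0.27×(128−214) = 214 − 23.22 = 190.78 → 191
  G: 14 + 0.27×(128−14) = 14 + 30.78 = 44.78 → 45
  B: 155 + 0.27×(128−155) = 155 − 7.29 = 147.71 → 148
  → #bf2d94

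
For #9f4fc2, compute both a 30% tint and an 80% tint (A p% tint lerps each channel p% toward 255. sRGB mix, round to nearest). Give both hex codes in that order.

#9f4fc2 is rgb(159, 79, 194).
30% tint:
  R: 159 + 0.3×(255−159) = 159 + 28.8 = 187.8 → 188
  G: 79 + 0.3×(255−79) = 79 + 52.8 = 131.8 → 132
  B: 194 + 18.3 = 212.3 → 212
  → #bc84d4
80% tint:
  R: 159 + 0.8×(255−159) = 159 + 76.8 = 235.8 → 236
  G: 79 + 0.8×(255−79) = 79 + 140.8 = 219.8 → 220
  B: 194 + 0.8×(255−194) = 194 + 48.8 = 242.8 → 243
  → #ecdcf3

#bc84d4, #ecdcf3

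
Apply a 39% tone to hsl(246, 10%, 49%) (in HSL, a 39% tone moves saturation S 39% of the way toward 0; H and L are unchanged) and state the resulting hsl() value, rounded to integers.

hsl(246, 6%, 49%)

S moves 39% from 10 toward 0: 10 − 3.9 = 6.1 → 6.
H and L are unchanged.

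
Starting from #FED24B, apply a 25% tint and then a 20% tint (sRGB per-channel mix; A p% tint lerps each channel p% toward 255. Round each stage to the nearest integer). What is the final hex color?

#FEE493

#FED24B is rgb(254, 210, 75).
Lerp each channel 25% toward 255:
  R: 254 + 0.25 = 254.25 → 254
  G: 210 + 0.25×(255−210) = 210 + 11.25 = 221.25 → 221
  B: 75 + 0.25×(255−75) = 75 + 45 = 120 → 120
After the tint: rgb(254, 221, 120) = #FEDD78.
Per channel, c → c + 0.2(255 − c):
  R: 254 + 0.2×(255−254) = 254 + 0.2 = 254.2 → 254
  G: 221 + 0.2×(255−221) = 221 + 6.8 = 227.8 → 228
  B: 120 + 27 = 147 → 147
rgb(254, 228, 147) = #FEE493.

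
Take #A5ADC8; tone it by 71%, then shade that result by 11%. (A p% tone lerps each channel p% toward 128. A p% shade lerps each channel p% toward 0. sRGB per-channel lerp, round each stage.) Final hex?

#7C7D85

#A5ADC8 is rgb(165, 173, 200).
Lerp each channel 71% toward 128:
  R: 165 + 0.71×(128−165) = 165 − 26.27 = 138.73 → 139
  G: 173 + 0.71×(128−173) = 173 − 31.95 = 141.05 → 141
  B: 200 − 51.12 = 148.88 → 149
After the tone: rgb(139, 141, 149) = #8B8D95.
An 11% shade moves each channel 11% toward 0:
  R: 139 − 15.29 = 123.71 → 124
  G: 141 + 0.11×(0−141) = 141 − 15.51 = 125.49 → 125
  B: 149 − 16.39 = 132.61 → 133
rgb(124, 125, 133) = #7C7D85.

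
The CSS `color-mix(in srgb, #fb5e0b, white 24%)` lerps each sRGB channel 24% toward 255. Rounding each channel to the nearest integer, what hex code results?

#fb5e0b is rgb(251, 94, 11).
Per channel, c → c + 0.24(255 − c):
  R: 251 + 0.96 = 251.96 → 252
  G: 94 + 0.24×(255−94) = 94 + 38.64 = 132.64 → 133
  B: 11 + 0.24×(255−11) = 11 + 58.56 = 69.56 → 70
rgb(252, 133, 70) = #fc8546.

#fc8546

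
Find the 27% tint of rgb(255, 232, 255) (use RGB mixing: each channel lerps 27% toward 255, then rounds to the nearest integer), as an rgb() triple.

rgb(255, 238, 255)

A 27% tint moves each channel 27% toward 255:
  R: 255 + 0 = 255 → 255
  G: 232 + 0.27×(255−232) = 232 + 6.21 = 238.21 → 238
  B: 255 + 0 = 255 → 255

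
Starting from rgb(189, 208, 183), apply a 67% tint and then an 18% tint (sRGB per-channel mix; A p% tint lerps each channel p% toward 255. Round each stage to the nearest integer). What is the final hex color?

A 67% tint moves each channel 67% toward 255:
  R: 189 + 0.67×(255−189) = 189 + 44.22 = 233.22 → 233
  G: 208 + 31.49 = 239.49 → 239
  B: 183 + 0.67×(255−183) = 183 + 48.24 = 231.24 → 231
After the tint: rgb(233, 239, 231) = #e9efe7.
An 18% tint moves each channel 18% toward 255:
  R: 233 + 0.18×(255−233) = 233 + 3.96 = 236.96 → 237
  G: 239 + 0.18×(255−239) = 239 + 2.88 = 241.88 → 242
  B: 231 + 4.32 = 235.32 → 235
rgb(237, 242, 235) = #edf2eb.

#edf2eb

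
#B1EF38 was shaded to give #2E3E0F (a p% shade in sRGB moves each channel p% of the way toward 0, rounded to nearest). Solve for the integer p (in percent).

74%

#B1EF38 is rgb(177, 239, 56); #2E3E0F is rgb(46, 62, 15).
On the G channel (widest range): 62 ≈ 239 + (p/100)(0 − 239), so p ≈ 100×(62 − 239)/(0 − 239) = -17700/-239 = 74.06.
p = 74 reproduces all three channels after rounding.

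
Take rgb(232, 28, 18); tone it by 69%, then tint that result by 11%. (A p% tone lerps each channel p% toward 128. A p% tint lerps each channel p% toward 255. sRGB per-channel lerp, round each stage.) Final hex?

#AA7270

A 69% tone moves each channel 69% toward 128:
  R: 232 − 71.76 = 160.24 → 160
  G: 28 + 0.69×(128−28) = 28 + 69 = 97 → 97
  B: 18 + 0.69×(128−18) = 18 + 75.9 = 93.9 → 94
After the tone: rgb(160, 97, 94) = #A0615E.
Lerp each channel 11% toward 255:
  R: 160 + 0.11×(255−160) = 160 + 10.45 = 170.45 → 170
  G: 97 + 17.38 = 114.38 → 114
  B: 94 + 17.71 = 111.71 → 112
rgb(170, 114, 112) = #AA7270.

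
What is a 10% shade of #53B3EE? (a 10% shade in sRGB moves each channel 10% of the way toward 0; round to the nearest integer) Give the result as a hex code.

#53B3EE is rgb(83, 179, 238).
A 10% shade moves each channel 10% toward 0:
  R: 83 + 0.1×(0−83) = 83 − 8.3 = 74.7 → 75
  G: 179 + 0.1×(0−179) = 179 − 17.9 = 161.1 → 161
  B: 238 − 23.8 = 214.2 → 214
rgb(75, 161, 214) = #4BA1D6.

#4BA1D6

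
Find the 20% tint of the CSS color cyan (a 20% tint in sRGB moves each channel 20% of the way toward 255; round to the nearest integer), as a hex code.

#33FFFF

CSS cyan is rgb(0, 255, 255).
Lerp each channel 20% toward 255:
  R: 0 + 0.2×(255−0) = 0 + 51 = 51 → 51
  G: 255 + 0.2×(255−255) = 255 + 0 = 255 → 255
  B: 255 + 0.2×(255−255) = 255 + 0 = 255 → 255
rgb(51, 255, 255) = #33FFFF.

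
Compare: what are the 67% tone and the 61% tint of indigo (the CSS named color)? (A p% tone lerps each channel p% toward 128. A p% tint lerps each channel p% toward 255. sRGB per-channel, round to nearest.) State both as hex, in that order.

CSS indigo is rgb(75, 0, 130).
67% tone:
  R: 75 + 0.67×(128−75) = 75 + 35.51 = 110.51 → 111
  G: 0 + 85.76 = 85.76 → 86
  B: 130 + 0.67×(128−130) = 130 − 1.34 = 128.66 → 129
  → #6F5681
61% tint:
  R: 75 + 0.61×(255−75) = 75 + 109.8 = 184.8 → 185
  G: 0 + 0.61×(255−0) = 0 + 155.55 = 155.55 → 156
  B: 130 + 0.61×(255−130) = 130 + 76.25 = 206.25 → 206
  → #B99CCE

#6F5681, #B99CCE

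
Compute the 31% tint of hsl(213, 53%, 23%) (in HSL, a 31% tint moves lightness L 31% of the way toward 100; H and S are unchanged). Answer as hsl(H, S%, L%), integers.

L moves 31% from 23 toward 100: 23 + 23.87 = 46.87 → 47.
H and S are unchanged.

hsl(213, 53%, 47%)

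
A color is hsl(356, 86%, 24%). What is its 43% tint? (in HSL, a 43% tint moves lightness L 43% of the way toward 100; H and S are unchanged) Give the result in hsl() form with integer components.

L moves 43% from 24 toward 100: 24 + 32.68 = 56.68 → 57.
H and S are unchanged.

hsl(356, 86%, 57%)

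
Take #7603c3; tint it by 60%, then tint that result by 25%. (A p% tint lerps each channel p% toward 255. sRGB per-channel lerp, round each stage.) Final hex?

#d6b3ed

#7603c3 is rgb(118, 3, 195).
A 60% tint moves each channel 60% toward 255:
  R: 118 + 0.6×(255−118) = 118 + 82.2 = 200.2 → 200
  G: 3 + 151.2 = 154.2 → 154
  B: 195 + 0.6×(255−195) = 195 + 36 = 231 → 231
After the tint: rgb(200, 154, 231) = #c89ae7.
A 25% tint moves each channel 25% toward 255:
  R: 200 + 0.25×(255−200) = 200 + 13.75 = 213.75 → 214
  G: 154 + 0.25×(255−154) = 154 + 25.25 = 179.25 → 179
  B: 231 + 0.25×(255−231) = 231 + 6 = 237 → 237
rgb(214, 179, 237) = #d6b3ed.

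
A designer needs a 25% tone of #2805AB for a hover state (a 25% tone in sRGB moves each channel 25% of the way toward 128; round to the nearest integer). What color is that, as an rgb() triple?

rgb(62, 36, 160)

#2805AB is rgb(40, 5, 171).
A 25% tone moves each channel 25% toward 128:
  R: 40 + 0.25×(128−40) = 40 + 22 = 62 → 62
  G: 5 + 0.25×(128−5) = 5 + 30.75 = 35.75 → 36
  B: 171 + 0.25×(128−171) = 171 − 10.75 = 160.25 → 160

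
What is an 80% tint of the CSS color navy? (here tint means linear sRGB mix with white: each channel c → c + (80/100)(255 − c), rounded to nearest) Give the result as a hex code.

CSS navy is rgb(0, 0, 128).
Lerp each channel 80% toward 255:
  R: 0 + 0.8×(255−0) = 0 + 204 = 204 → 204
  G: 0 + 204 = 204 → 204
  B: 128 + 0.8×(255−128) = 128 + 101.6 = 229.6 → 230
rgb(204, 204, 230) = #cccce6.

#cccce6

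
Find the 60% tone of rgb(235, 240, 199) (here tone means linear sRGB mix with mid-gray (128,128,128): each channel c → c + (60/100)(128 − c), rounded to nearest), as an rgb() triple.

rgb(171, 173, 156)

Per channel, c → c + 0.6(128 − c):
  R: 235 − 64.2 = 170.8 → 171
  G: 240 + 0.6×(128−240) = 240 − 67.2 = 172.8 → 173
  B: 199 − 42.6 = 156.4 → 156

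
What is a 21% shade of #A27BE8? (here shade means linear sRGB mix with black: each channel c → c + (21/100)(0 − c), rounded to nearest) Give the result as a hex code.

#8061B7

#A27BE8 is rgb(162, 123, 232).
A 21% shade moves each channel 21% toward 0:
  R: 162 + 0.21×(0−162) = 162 − 34.02 = 127.98 → 128
  G: 123 + 0.21×(0−123) = 123 − 25.83 = 97.17 → 97
  B: 232 − 48.72 = 183.28 → 183
rgb(128, 97, 183) = #8061B7.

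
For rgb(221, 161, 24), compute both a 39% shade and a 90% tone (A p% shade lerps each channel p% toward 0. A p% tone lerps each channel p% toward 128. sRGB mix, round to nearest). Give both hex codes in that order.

#87620f, #898376

39% shade:
  R: 221 − 86.19 = 134.81 → 135
  G: 161 + 0.39×(0−161) = 161 − 62.79 = 98.21 → 98
  B: 24 + 0.39×(0−24) = 24 − 9.36 = 14.64 → 15
  → #87620f
90% tone:
  R: 221 − 83.7 = 137.3 → 137
  G: 161 − 29.7 = 131.3 → 131
  B: 24 + 0.9×(128−24) = 24 + 93.6 = 117.6 → 118
  → #898376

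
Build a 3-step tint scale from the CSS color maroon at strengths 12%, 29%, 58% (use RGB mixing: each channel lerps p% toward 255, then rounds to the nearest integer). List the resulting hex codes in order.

#8F1F1F, #A54A4A, #CA9494

CSS maroon is rgb(128, 0, 0).
12%: (128 + 15.24 = 143.24→143, 0 + 30.6 = 30.6→31, 0 + 30.6 = 30.6→31) → #8F1F1F
29%: (128 + 36.83 = 164.83→165, 0 + 73.95 = 73.95→74, 0 + 73.95 = 73.95→74) → #A54A4A
58%: (128 + 73.66 = 201.66→202, 0 + 147.9 = 147.9→148, 0 + 147.9 = 147.9→148) → #CA9494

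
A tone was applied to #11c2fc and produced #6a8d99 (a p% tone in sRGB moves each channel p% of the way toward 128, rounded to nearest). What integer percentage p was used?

80%

#11c2fc is rgb(17, 194, 252); #6a8d99 is rgb(106, 141, 153).
On the B channel (widest range): 153 ≈ 252 + (p/100)(128 − 252), so p ≈ 100×(153 − 252)/(128 − 252) = -9900/-124 = 79.84.
p = 80 reproduces all three channels after rounding.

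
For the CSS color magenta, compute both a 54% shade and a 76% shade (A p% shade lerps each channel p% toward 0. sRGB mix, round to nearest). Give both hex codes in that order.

CSS magenta is rgb(255, 0, 255).
54% shade:
  R: 255 − 137.7 = 117.3 → 117
  G: 0 + 0 = 0 → 0
  B: 255 + 0.54×(0−255) = 255 − 137.7 = 117.3 → 117
  → #750075
76% shade:
  R: 255 − 193.8 = 61.2 → 61
  G: 0 + 0.76×(0−0) = 0 + 0 = 0 → 0
  B: 255 + 0.76×(0−255) = 255 − 193.8 = 61.2 → 61
  → #3d003d

#750075, #3d003d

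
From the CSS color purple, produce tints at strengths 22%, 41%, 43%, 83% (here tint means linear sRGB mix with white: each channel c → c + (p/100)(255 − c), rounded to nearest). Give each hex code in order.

CSS purple is rgb(128, 0, 128).
22%: (128 + 27.94 = 155.94→156, 0 + 56.1 = 56.1→56, 128 + 27.94 = 155.94→156) → #9C389C
41%: (128 + 52.07 = 180.07→180, 0 + 104.55 = 104.55→105, 128 + 52.07 = 180.07→180) → #B469B4
43%: (128 + 54.61 = 182.61→183, 0 + 109.65 = 109.65→110, 128 + 54.61 = 182.61→183) → #B76EB7
83%: (128 + 105.41 = 233.41→233, 0 + 211.65 = 211.65→212, 128 + 105.41 = 233.41→233) → #E9D4E9

#9C389C, #B469B4, #B76EB7, #E9D4E9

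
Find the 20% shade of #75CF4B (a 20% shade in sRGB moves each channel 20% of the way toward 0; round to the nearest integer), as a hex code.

#75CF4B is rgb(117, 207, 75).
Per channel, c → c + 0.2(0 − c):
  R: 117 + 0.2×(0−117) = 117 − 23.4 = 93.6 → 94
  G: 207 + 0.2×(0−207) = 207 − 41.4 = 165.6 → 166
  B: 75 + 0.2×(0−75) = 75 − 15 = 60 → 60
rgb(94, 166, 60) = #5EA63C.

#5EA63C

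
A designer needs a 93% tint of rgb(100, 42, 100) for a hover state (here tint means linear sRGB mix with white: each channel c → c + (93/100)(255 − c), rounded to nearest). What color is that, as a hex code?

#f4f0f4

Per channel, c → c + 0.93(255 − c):
  R: 100 + 0.93×(255−100) = 100 + 144.15 = 244.15 → 244
  G: 42 + 0.93×(255−42) = 42 + 198.09 = 240.09 → 240
  B: 100 + 0.93×(255−100) = 100 + 144.15 = 244.15 → 244
rgb(244, 240, 244) = #f4f0f4.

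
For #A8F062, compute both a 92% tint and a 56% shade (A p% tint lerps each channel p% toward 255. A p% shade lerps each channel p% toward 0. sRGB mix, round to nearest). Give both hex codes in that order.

#A8F062 is rgb(168, 240, 98).
92% tint:
  R: 168 + 80.04 = 248.04 → 248
  G: 240 + 0.92×(255−240) = 240 + 13.8 = 253.8 → 254
  B: 98 + 144.44 = 242.44 → 242
  → #F8FEF2
56% shade:
  R: 168 − 94.08 = 73.92 → 74
  G: 240 + 0.56×(0−240) = 240 − 134.4 = 105.6 → 106
  B: 98 + 0.56×(0−98) = 98 − 54.88 = 43.12 → 43
  → #4A6A2B

#F8FEF2, #4A6A2B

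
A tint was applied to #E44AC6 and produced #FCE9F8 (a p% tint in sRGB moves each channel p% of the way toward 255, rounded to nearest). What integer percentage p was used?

88%

#E44AC6 is rgb(228, 74, 198); #FCE9F8 is rgb(252, 233, 248).
On the G channel (widest range): 233 ≈ 74 + (p/100)(255 − 74), so p ≈ 100×(233 − 74)/(255 − 74) = 15900/181 = 87.85.
p = 88 reproduces all three channels after rounding.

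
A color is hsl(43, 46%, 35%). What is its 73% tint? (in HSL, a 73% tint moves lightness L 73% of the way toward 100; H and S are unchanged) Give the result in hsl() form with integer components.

L moves 73% from 35 toward 100: 35 + 47.45 = 82.45 → 82.
H and S are unchanged.

hsl(43, 46%, 82%)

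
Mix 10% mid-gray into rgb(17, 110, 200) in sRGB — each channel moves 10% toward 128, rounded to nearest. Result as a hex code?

#1C70C1

Lerp each channel 10% toward 128:
  R: 17 + 0.1×(128−17) = 17 + 11.1 = 28.1 → 28
  G: 110 + 0.1×(128−110) = 110 + 1.8 = 111.8 → 112
  B: 200 − 7.2 = 192.8 → 193
rgb(28, 112, 193) = #1C70C1.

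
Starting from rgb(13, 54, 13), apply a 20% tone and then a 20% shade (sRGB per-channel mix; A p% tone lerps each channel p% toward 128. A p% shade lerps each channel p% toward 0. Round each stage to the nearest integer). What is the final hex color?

Per channel, c → c + 0.2(128 − c):
  R: 13 + 23 = 36 → 36
  G: 54 + 0.2×(128−54) = 54 + 14.8 = 68.8 → 69
  B: 13 + 23 = 36 → 36
After the tone: rgb(36, 69, 36) = #244524.
Lerp each channel 20% toward 0:
  R: 36 − 7.2 = 28.8 → 29
  G: 69 + 0.2×(0−69) = 69 − 13.8 = 55.2 → 55
  B: 36 − 7.2 = 28.8 → 29
rgb(29, 55, 29) = #1d371d.

#1d371d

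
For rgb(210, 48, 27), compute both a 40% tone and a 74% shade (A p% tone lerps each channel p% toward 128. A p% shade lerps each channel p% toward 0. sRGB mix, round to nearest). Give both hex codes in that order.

#B15043, #370C07

40% tone:
  R: 210 + 0.4×(128−210) = 210 − 32.8 = 177.2 → 177
  G: 48 + 32 = 80 → 80
  B: 27 + 40.4 = 67.4 → 67
  → #B15043
74% shade:
  R: 210 − 155.4 = 54.6 → 55
  G: 48 − 35.52 = 12.48 → 12
  B: 27 − 19.98 = 7.02 → 7
  → #370C07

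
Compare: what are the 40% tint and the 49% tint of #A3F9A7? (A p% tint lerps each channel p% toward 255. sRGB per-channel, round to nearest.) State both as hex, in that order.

#A3F9A7 is rgb(163, 249, 167).
40% tint:
  R: 163 + 0.4×(255−163) = 163 + 36.8 = 199.8 → 200
  G: 249 + 0.4×(255−249) = 249 + 2.4 = 251.4 → 251
  B: 167 + 0.4×(255−167) = 167 + 35.2 = 202.2 → 202
  → #C8FBCA
49% tint:
  R: 163 + 45.08 = 208.08 → 208
  G: 249 + 2.94 = 251.94 → 252
  B: 167 + 0.49×(255−167) = 167 + 43.12 = 210.12 → 210
  → #D0FCD2

#C8FBCA, #D0FCD2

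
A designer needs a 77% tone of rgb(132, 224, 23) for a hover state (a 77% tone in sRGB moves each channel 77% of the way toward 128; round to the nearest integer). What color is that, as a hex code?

#819668

Lerp each channel 77% toward 128:
  R: 132 + 0.77×(128−132) = 132 − 3.08 = 128.92 → 129
  G: 224 + 0.77×(128−224) = 224 − 73.92 = 150.08 → 150
  B: 23 + 0.77×(128−23) = 23 + 80.85 = 103.85 → 104
rgb(129, 150, 104) = #819668.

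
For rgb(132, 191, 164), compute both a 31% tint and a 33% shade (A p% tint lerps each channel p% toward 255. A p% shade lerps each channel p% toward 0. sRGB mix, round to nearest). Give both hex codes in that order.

#AAD3C0, #58806E

31% tint:
  R: 132 + 38.13 = 170.13 → 170
  G: 191 + 19.84 = 210.84 → 211
  B: 164 + 28.21 = 192.21 → 192
  → #AAD3C0
33% shade:
  R: 132 + 0.33×(0−132) = 132 − 43.56 = 88.44 → 88
  G: 191 − 63.03 = 127.97 → 128
  B: 164 + 0.33×(0−164) = 164 − 54.12 = 109.88 → 110
  → #58806E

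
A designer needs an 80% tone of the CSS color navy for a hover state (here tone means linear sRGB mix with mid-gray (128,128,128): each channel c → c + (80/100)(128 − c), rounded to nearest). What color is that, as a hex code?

CSS navy is rgb(0, 0, 128).
Per channel, c → c + 0.8(128 − c):
  R: 0 + 102.4 = 102.4 → 102
  G: 0 + 0.8×(128−0) = 0 + 102.4 = 102.4 → 102
  B: 128 + 0.8×(128−128) = 128 + 0 = 128 → 128
rgb(102, 102, 128) = #666680.

#666680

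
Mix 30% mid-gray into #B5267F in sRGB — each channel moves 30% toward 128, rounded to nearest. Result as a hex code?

#B5267F is rgb(181, 38, 127).
A 30% tone moves each channel 30% toward 128:
  R: 181 − 15.9 = 165.1 → 165
  G: 38 + 27 = 65 → 65
  B: 127 + 0.3×(128−127) = 127 + 0.3 = 127.3 → 127
rgb(165, 65, 127) = #A5417F.

#A5417F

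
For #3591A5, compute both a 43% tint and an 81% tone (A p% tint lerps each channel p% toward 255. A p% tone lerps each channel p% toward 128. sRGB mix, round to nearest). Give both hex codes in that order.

#3591A5 is rgb(53, 145, 165).
43% tint:
  R: 53 + 86.86 = 139.86 → 140
  G: 145 + 0.43×(255−145) = 145 + 47.3 = 192.3 → 192
  B: 165 + 38.7 = 203.7 → 204
  → #8CC0CC
81% tone:
  R: 53 + 60.75 = 113.75 → 114
  G: 145 − 13.77 = 131.23 → 131
  B: 165 + 0.81×(128−165) = 165 − 29.97 = 135.03 → 135
  → #728387

#8CC0CC, #728387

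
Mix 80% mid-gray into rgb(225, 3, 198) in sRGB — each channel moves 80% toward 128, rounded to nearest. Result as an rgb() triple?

Per channel, c → c + 0.8(128 − c):
  R: 225 − 77.6 = 147.4 → 147
  G: 3 + 0.8×(128−3) = 3 + 100 = 103 → 103
  B: 198 + 0.8×(128−198) = 198 − 56 = 142 → 142

rgb(147, 103, 142)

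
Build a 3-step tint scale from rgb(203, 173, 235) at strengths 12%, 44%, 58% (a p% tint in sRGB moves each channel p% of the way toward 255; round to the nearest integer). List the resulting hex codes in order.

#d1b7ed, #e2d1f4, #e9ddf7

12%: (203 + 6.24 = 209.24→209, 173 + 9.84 = 182.84→183, 235 + 2.4 = 237.4→237) → #d1b7ed
44%: (203 + 22.88 = 225.88→226, 173 + 36.08 = 209.08→209, 235 + 8.8 = 243.8→244) → #e2d1f4
58%: (203 + 30.16 = 233.16→233, 173 + 47.56 = 220.56→221, 235 + 11.6 = 246.6→247) → #e9ddf7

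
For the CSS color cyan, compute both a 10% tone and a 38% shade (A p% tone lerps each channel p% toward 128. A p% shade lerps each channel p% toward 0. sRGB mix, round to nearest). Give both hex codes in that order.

CSS cyan is rgb(0, 255, 255).
10% tone:
  R: 0 + 0.1×(128−0) = 0 + 12.8 = 12.8 → 13
  G: 255 − 12.7 = 242.3 → 242
  B: 255 + 0.1×(128−255) = 255 − 12.7 = 242.3 → 242
  → #0DF2F2
38% shade:
  R: 0 + 0.38×(0−0) = 0 + 0 = 0 → 0
  G: 255 + 0.38×(0−255) = 255 − 96.9 = 158.1 → 158
  B: 255 − 96.9 = 158.1 → 158
  → #009E9E

#0DF2F2, #009E9E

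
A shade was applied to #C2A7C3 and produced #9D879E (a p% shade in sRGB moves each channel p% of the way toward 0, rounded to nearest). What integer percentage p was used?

#C2A7C3 is rgb(194, 167, 195); #9D879E is rgb(157, 135, 158).
On the B channel (widest range): 158 ≈ 195 + (p/100)(0 − 195), so p ≈ 100×(158 − 195)/(0 − 195) = -3700/-195 = 18.97.
p = 19 reproduces all three channels after rounding.

19%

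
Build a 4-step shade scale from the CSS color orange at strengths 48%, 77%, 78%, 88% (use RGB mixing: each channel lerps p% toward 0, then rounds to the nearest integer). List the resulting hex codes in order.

CSS orange is rgb(255, 165, 0).
48%: (255 − 122.4 = 132.6→133, 165 − 79.2 = 85.8→86, 0→0) → #855600
77%: (255 − 196.35 = 58.65→59, 165 − 127.05 = 37.95→38, 0→0) → #3b2600
78%: (255 − 198.9 = 56.1→56, 165 − 128.7 = 36.3→36, 0→0) → #382400
88%: (255 − 224.4 = 30.6→31, 165 − 145.2 = 19.8→20, 0→0) → #1f1400

#855600, #3b2600, #382400, #1f1400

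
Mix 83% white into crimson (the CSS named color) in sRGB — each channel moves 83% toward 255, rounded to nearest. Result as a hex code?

#F9D7DE

CSS crimson is rgb(220, 20, 60).
Lerp each channel 83% toward 255:
  R: 220 + 0.83×(255−220) = 220 + 29.05 = 249.05 → 249
  G: 20 + 0.83×(255−20) = 20 + 195.05 = 215.05 → 215
  B: 60 + 0.83×(255−60) = 60 + 161.85 = 221.85 → 222
rgb(249, 215, 222) = #F9D7DE.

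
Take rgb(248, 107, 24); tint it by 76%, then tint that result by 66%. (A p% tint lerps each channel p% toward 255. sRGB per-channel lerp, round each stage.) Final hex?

#fef3ec

Per channel, c → c + 0.76(255 − c):
  R: 248 + 5.32 = 253.32 → 253
  G: 107 + 0.76×(255−107) = 107 + 112.48 = 219.48 → 219
  B: 24 + 175.56 = 199.56 → 200
After the tint: rgb(253, 219, 200) = #fddbc8.
A 66% tint moves each channel 66% toward 255:
  R: 253 + 1.32 = 254.32 → 254
  G: 219 + 0.66×(255−219) = 219 + 23.76 = 242.76 → 243
  B: 200 + 0.66×(255−200) = 200 + 36.3 = 236.3 → 236
rgb(254, 243, 236) = #fef3ec.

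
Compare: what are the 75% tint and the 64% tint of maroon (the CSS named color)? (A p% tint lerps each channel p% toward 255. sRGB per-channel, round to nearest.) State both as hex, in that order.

CSS maroon is rgb(128, 0, 0).
75% tint:
  R: 128 + 95.25 = 223.25 → 223
  G: 0 + 0.75×(255−0) = 0 + 191.25 = 191.25 → 191
  B: 0 + 0.75×(255−0) = 0 + 191.25 = 191.25 → 191
  → #dfbfbf
64% tint:
  R: 128 + 0.64×(255−128) = 128 + 81.28 = 209.28 → 209
  G: 0 + 0.64×(255−0) = 0 + 163.2 = 163.2 → 163
  B: 0 + 163.2 = 163.2 → 163
  → #d1a3a3

#dfbfbf, #d1a3a3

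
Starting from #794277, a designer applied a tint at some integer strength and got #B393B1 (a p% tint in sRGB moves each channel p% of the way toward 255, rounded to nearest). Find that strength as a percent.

43%

#794277 is rgb(121, 66, 119); #B393B1 is rgb(179, 147, 177).
On the G channel (widest range): 147 ≈ 66 + (p/100)(255 − 66), so p ≈ 100×(147 − 66)/(255 − 66) = 8100/189 = 42.86.
p = 43 reproduces all three channels after rounding.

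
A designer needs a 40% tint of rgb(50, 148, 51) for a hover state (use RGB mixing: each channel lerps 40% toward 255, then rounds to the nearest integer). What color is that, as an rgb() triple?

Per channel, c → c + 0.4(255 − c):
  R: 50 + 0.4×(255−50) = 50 + 82 = 132 → 132
  G: 148 + 42.8 = 190.8 → 191
  B: 51 + 81.6 = 132.6 → 133

rgb(132, 191, 133)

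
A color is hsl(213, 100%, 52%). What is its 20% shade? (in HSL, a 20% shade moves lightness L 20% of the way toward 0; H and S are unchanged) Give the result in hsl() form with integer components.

L moves 20% from 52 toward 0: 52 − 10.4 = 41.6 → 42.
H and S are unchanged.

hsl(213, 100%, 42%)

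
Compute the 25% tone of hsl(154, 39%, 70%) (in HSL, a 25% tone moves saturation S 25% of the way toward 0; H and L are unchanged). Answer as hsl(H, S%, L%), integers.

hsl(154, 29%, 70%)

S moves 25% from 39 toward 0: 39 − 9.75 = 29.25 → 29.
H and L are unchanged.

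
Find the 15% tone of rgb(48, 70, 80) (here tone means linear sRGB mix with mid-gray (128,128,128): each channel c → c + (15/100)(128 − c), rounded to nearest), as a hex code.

Lerp each channel 15% toward 128:
  R: 48 + 0.15×(128−48) = 48 + 12 = 60 → 60
  G: 70 + 8.7 = 78.7 → 79
  B: 80 + 0.15×(128−80) = 80 + 7.2 = 87.2 → 87
rgb(60, 79, 87) = #3c4f57.

#3c4f57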